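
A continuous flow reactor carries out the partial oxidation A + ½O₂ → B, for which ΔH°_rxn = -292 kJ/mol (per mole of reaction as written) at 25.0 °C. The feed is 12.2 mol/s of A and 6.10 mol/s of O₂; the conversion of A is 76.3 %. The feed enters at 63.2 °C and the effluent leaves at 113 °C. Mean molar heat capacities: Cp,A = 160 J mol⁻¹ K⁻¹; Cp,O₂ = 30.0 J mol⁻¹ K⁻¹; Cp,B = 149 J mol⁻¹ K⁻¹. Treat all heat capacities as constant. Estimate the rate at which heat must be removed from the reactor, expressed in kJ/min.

Q_out = 158000 kJ/min

Extent of reaction ξ = 0.763 × 12.2 = 9.3086 mol/s
Reaction term: ξ·ΔH°_rxn = 9.3086 × -292 = -2718.1 kJ/s
Sensible, feed 63.2→25 °C: -81.557 kJ/s
Outlet flows (mol/s): A 2.8914, O₂ 1.4457, B 9.3086
Sensible, products 25→113 °C: 166.58 kJ/s
Q = ΔH = -2633.1 kJ/s = -2633.1 kW
Heat removed = 157990 kJ/min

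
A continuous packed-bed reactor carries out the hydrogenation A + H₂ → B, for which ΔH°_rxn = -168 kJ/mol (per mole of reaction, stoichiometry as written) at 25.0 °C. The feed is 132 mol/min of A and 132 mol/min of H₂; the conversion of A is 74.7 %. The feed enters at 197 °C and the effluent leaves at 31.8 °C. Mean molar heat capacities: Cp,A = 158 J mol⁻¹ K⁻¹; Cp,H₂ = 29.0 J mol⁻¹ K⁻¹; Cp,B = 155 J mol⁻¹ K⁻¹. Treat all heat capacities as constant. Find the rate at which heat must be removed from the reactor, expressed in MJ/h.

Q_out = 1240 MJ/h

Extent of reaction ξ = 0.747 × 132 = 98.604 mol/min
Reaction term: ξ·ΔH°_rxn = 98.604 × -168 = -16565 kJ/min
Sensible, feed 197→25 °C: -4245.6 kJ/min
Outlet flows (mol/min): A 33.396, H₂ 33.396, B 98.604
Sensible, products 25→31.8 °C: 146.39 kJ/min
Q = ΔH = -20665 kJ/min = -344.41 kW
Heat removed = 1239.9 MJ/h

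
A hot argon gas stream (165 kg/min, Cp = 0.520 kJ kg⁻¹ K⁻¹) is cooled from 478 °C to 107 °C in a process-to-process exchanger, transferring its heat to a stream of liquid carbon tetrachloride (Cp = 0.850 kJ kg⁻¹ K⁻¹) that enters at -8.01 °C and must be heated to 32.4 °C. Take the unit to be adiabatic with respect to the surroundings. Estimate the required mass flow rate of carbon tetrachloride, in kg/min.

ṁ_c = 927 kg/min

Heat released by hot stream: Q = 165 × 0.520 × (478 − 107) = 31832 kJ/min
Energy balance on cold side (adiabatic exchanger): Q = ṁ_c·Cp_c·(T_c,out − T_c,in)
ṁ_c = 31832 / [0.850 × (32.4 − -8.01)] = 926.73 kg/min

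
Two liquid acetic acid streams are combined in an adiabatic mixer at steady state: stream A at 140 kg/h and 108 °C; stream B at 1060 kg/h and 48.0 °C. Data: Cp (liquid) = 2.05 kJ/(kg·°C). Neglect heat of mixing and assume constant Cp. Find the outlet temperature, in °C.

Energy balance with Q = 0: Σ ṁᵢCp,ᵢ(T_out − Tᵢ) = 0
T_out = Σ ṁᵢCp,ᵢTᵢ / Σ ṁᵢCp,ᵢ
      = 135300 / 2460 = 55 °C

T_out = 55.0 °C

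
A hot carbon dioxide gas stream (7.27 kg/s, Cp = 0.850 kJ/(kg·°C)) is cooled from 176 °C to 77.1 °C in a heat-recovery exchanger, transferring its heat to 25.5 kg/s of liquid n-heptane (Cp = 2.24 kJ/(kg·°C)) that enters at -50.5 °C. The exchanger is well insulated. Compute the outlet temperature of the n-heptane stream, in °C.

Heat released by hot stream: Q = 7.27 × 0.850 × (176 − 77.1) = 611.15 kJ/s
Energy balance on cold side (adiabatic exchanger): Q = ṁ_c·Cp_c·(T_c,out − T_c,in)
T_c,out = -50.5 + 611.15/(25.5 × 2.24) = -39.801 °C

T_c,out = -39.8 °C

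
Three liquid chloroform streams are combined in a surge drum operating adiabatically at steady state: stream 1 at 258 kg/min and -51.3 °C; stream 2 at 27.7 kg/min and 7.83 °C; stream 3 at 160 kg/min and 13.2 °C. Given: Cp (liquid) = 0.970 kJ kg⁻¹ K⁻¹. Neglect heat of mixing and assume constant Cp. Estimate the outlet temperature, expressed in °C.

T_out = -24.5 °C

Energy balance with Q = 0: Σ ṁᵢCp,ᵢ(T_out − Tᵢ) = 0
T_out = Σ ṁᵢCp,ᵢTᵢ / Σ ṁᵢCp,ᵢ
      = -10579 / 432.33 = -24.471 °C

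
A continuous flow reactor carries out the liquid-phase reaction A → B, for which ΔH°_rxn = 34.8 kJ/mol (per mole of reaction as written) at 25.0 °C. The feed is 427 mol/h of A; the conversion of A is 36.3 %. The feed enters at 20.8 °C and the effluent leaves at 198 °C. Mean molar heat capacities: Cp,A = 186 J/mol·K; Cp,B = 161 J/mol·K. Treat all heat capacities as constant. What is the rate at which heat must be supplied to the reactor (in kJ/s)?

Q_in = 5.22 kJ/s

Extent of reaction ξ = 0.363 × 427 = 155 mol/h
Reaction term: ξ·ΔH°_rxn = 155 × 34.8 = 5394 kJ/h
Sensible, feed 20.8→25 °C: 333.57 kJ/h
Outlet flows (mol/h): A 272, B 155
Sensible, products 25→198 °C: 13070 kJ/h
Q = ΔH = 18797 kJ/h = 5.2215 kW
Heat supplied = 5.2215 kJ/s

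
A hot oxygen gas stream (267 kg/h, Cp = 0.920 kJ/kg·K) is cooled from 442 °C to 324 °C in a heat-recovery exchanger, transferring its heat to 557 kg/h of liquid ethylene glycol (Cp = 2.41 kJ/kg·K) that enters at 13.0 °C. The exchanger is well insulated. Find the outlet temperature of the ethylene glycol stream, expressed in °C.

Heat released by hot stream: Q = 267 × 0.920 × (442 − 324) = 28986 kJ/h
Energy balance on cold side (adiabatic exchanger): Q = ṁ_c·Cp_c·(T_c,out − T_c,in)
T_c,out = 13.0 + 28986/(557 × 2.41) = 34.593 °C

T_c,out = 34.6 °C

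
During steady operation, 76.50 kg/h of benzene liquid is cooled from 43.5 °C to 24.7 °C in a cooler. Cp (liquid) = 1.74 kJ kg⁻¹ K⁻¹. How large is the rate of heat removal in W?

Q_c = 695 W

Q = ṁ·Cp·ΔT = 76.50 × 1.74 × (24.7 − 43.5) = -2502.5 kJ/h
Converting: 2502.5 / 3600 s = 0.69513 kW
Cooling duty = 695.13 W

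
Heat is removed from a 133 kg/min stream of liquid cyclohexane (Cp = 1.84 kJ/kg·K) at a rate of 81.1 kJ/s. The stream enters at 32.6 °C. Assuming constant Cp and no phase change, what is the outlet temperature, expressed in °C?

T_out = 12.7 °C

Q = 81.1 kJ/s = 4866 kJ/min
ΔT = Q/(ṁ·Cp) = 4866/(133×1.84) = 19.884 K
T_out = 32.6 − 19.884 = 12.716 °C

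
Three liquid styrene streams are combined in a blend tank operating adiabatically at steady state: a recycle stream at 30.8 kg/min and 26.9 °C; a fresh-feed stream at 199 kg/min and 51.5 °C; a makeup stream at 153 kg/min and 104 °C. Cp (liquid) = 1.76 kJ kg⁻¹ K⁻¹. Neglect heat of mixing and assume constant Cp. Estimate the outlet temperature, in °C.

No heat crosses the boundary, so H_out = H_in.
Σ ṁᵢCp,ᵢTᵢ = 30.8×1.76×26.9 + 199×1.76×51.5 + 153×1.76×104 = 47501
Σ ṁᵢCp,ᵢ = 30.8×1.76 + 199×1.76 + 153×1.76 = 673.73
T_out = 47501 / 673.73 = 70.504 °C

T_out = 70.5 °C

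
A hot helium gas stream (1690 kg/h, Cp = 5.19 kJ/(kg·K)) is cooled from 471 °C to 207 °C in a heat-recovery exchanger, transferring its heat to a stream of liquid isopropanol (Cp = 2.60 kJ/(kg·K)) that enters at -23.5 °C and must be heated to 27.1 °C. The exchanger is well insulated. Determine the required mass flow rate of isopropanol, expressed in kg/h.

Heat released by hot stream: Q = 1690 × 5.19 × (471 − 207) = 2.3156e+06 kJ/h
Energy balance on cold side (adiabatic exchanger): Q = ṁ_c·Cp_c·(T_c,out − T_c,in)
ṁ_c = 2.3156e+06 / [2.60 × (27.1 − -23.5)] = 17601 kg/h

ṁ_c = 17600 kg/h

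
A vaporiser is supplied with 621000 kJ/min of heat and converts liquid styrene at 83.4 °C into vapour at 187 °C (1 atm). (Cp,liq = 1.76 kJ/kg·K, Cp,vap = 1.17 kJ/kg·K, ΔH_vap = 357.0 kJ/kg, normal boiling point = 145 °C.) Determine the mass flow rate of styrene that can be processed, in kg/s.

ṁ = 20.1 kg/s

Δh = 1.76×(145−83.4) + 357.0 + 1.17×(187−145) = 514.56 kJ/kg
Q = 621000 kJ/min = 10350 kJ/s = 10350 kJ/s
ṁ = Q/Δh = 10350 / 514.56 = 20.114 kg/s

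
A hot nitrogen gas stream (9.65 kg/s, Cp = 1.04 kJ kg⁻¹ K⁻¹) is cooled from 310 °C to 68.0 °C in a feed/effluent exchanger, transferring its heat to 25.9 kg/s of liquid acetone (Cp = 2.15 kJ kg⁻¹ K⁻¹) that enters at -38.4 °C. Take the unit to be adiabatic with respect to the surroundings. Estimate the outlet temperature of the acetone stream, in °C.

T_c,out = 5.22 °C

Heat released by hot stream: Q = 9.65 × 1.04 × (310 − 68.0) = 2428.7 kJ/s
Energy balance on cold side (adiabatic exchanger): Q = ṁ_c·Cp_c·(T_c,out − T_c,in)
T_c,out = -38.4 + 2428.7/(25.9 × 2.15) = 5.2152 °C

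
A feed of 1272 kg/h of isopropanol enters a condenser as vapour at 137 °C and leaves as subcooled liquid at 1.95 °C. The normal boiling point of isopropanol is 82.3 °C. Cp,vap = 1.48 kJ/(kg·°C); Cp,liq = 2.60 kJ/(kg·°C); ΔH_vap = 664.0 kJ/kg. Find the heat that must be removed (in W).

vapour 137→82.3 °C: -80.956 kJ/kg
condensation at 82.3 °C: -664 kJ/kg
liquid 82.3→1.95 °C: -208.91 kJ/kg
Δh = -80.956 + -664 + -208.91 = -953.87 kJ/kg
Q = ṁ·Δh = 1272 kg/h × -953.87 kJ/kg = -1.2133e+06 kJ/h
|Q| = 337.03 kW = 337030 W

Q_c = 337000 W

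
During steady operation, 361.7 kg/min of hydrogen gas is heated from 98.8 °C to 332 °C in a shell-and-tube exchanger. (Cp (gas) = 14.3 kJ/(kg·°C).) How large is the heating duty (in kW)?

Q = ṁ·Cp·ΔT = 361.7 × 14.3 × (332 − 98.8) = 1.2062e+06 kJ/min
Converting: 1.2062e+06 / 60 s = 20103 kW

Q = 20100 kW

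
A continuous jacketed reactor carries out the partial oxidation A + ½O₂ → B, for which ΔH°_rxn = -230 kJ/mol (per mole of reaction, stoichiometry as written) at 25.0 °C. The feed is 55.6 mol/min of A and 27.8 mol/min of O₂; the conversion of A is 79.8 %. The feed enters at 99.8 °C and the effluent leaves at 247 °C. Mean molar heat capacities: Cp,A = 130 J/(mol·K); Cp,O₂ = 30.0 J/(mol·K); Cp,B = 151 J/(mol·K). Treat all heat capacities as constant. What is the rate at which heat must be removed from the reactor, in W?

Extent of reaction ξ = 0.798 × 55.6 = 44.369 mol/min
Reaction term: ξ·ΔH°_rxn = 44.369 × -230 = -10205 kJ/min
Sensible, feed 99.8→25 °C: -603.04 kJ/min
Outlet flows (mol/min): A 11.231, O₂ 5.6156, B 44.369
Sensible, products 25→247 °C: 1848.9 kJ/min
Q = ΔH = -8959 kJ/min = -149.32 kW
Heat removed = 149320 W

Q_out = 149000 W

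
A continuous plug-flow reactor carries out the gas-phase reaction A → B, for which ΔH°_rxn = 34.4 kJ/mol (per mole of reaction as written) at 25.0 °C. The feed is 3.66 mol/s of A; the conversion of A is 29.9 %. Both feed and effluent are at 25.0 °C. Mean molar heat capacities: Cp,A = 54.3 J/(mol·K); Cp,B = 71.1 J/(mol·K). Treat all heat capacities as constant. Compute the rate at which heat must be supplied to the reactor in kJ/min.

Q_in = 2260 kJ/min

Extent of reaction ξ = 0.299 × 3.66 = 1.0943 mol/s
Reaction term: ξ·ΔH°_rxn = 1.0943 × 34.4 = 37.645 kJ/s
Q = ΔH = 37.645 kJ/s = 37.645 kW
Heat supplied = 2258.7 kJ/min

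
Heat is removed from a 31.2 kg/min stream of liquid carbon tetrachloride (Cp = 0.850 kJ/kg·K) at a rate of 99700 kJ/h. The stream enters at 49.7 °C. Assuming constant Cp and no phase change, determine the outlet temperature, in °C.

T_out = -13.0 °C

Q = 99700 kJ/h = 1661.7 kJ/min
ΔT = Q/(ṁ·Cp) = 1661.7/(31.2×0.850) = 62.657 K
T_out = 49.7 − 62.657 = -12.957 °C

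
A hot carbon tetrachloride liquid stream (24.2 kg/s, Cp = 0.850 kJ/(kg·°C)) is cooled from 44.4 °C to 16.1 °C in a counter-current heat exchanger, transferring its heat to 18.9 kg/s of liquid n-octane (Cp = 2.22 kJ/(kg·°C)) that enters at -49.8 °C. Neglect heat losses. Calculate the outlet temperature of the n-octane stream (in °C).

Heat released by hot stream: Q = 24.2 × 0.850 × (44.4 − 16.1) = 582.13 kJ/s
Energy balance on cold side (adiabatic exchanger): Q = ṁ_c·Cp_c·(T_c,out − T_c,in)
T_c,out = -49.8 + 582.13/(18.9 × 2.22) = -35.926 °C

T_c,out = -35.9 °C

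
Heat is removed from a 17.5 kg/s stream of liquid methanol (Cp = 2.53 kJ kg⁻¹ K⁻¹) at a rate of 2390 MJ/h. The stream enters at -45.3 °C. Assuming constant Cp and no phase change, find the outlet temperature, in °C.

T_out = -60.3 °C

Q = 2390 MJ/h = 663.89 kJ/s
ΔT = Q/(ṁ·Cp) = 663.89/(17.5×2.53) = 14.995 K
T_out = -45.3 − 14.995 = -60.295 °C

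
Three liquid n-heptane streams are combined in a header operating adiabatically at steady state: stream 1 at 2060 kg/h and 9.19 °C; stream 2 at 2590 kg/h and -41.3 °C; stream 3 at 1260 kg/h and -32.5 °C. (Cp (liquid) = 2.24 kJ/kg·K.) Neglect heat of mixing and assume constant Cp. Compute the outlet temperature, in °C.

T_out = -21.8 °C

No heat crosses the boundary, so H_out = H_in.
T_out = Σ ṁᵢCp,ᵢTᵢ / Σ ṁᵢCp,ᵢ
      = -288930 / 13238 = -21.825 °C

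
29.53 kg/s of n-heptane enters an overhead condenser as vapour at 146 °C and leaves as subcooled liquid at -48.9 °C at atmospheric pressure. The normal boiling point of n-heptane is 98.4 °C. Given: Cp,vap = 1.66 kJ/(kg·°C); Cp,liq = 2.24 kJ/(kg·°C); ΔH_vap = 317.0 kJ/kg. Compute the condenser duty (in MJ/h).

Q_c = 77200 MJ/h

vapour 146→98.4 °C: -79.016 kJ/kg
condensation at 98.4 °C: -317 kJ/kg
liquid 98.4→-48.9 °C: -329.95 kJ/kg
Δh = -79.016 + -317 + -329.95 = -725.97 kJ/kg
Q = ṁ·Δh = 29.53 kg/s × -725.97 kJ/kg = -21438 kJ/s
|Q| = 21438 kW = 77176 MJ/h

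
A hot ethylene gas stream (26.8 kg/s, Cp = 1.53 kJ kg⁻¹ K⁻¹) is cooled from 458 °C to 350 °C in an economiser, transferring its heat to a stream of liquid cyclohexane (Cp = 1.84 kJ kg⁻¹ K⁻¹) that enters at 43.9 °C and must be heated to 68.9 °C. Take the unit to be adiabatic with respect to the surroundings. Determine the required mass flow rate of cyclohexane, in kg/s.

Heat released by hot stream: Q = 26.8 × 1.53 × (458 − 350) = 4428.4 kJ/s
Energy balance on cold side (adiabatic exchanger): Q = ṁ_c·Cp_c·(T_c,out − T_c,in)
ṁ_c = 4428.4 / [1.84 × (68.9 − 43.9)] = 96.27 kg/s

ṁ_c = 96.3 kg/s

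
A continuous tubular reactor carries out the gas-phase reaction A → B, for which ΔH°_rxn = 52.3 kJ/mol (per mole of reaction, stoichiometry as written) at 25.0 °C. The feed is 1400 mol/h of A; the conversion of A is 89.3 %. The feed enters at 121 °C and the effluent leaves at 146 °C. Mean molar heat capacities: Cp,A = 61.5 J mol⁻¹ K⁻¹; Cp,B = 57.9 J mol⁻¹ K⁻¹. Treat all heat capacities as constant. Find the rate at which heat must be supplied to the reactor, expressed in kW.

Q_in = 18.6 kW

Extent of reaction ξ = 0.893 × 1400 = 1250.2 mol/h
Reaction term: ξ·ΔH°_rxn = 1250.2 × 52.3 = 65385 kJ/h
Sensible, feed 121→25 °C: -8265.6 kJ/h
Outlet flows (mol/h): A 149.8, B 1250.2
Sensible, products 25→146 °C: 9873.5 kJ/h
Q = ΔH = 66993 kJ/h = 18.609 kW
Heat supplied = 18.609 kW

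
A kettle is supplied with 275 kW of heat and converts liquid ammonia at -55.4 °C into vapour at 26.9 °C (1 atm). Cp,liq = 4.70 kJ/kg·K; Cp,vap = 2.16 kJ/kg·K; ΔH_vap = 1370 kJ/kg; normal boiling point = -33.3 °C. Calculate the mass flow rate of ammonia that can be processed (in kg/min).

Δh = 4.70×(-33.3−-55.4) + 1370 + 2.16×(26.9−-33.3) = 1603.9 kJ/kg
Q = 275 kW = 275 kJ/s = 16500 kJ/min
ṁ = Q/Δh = 16500 / 1603.9 = 10.287 kg/min

ṁ = 10.3 kg/min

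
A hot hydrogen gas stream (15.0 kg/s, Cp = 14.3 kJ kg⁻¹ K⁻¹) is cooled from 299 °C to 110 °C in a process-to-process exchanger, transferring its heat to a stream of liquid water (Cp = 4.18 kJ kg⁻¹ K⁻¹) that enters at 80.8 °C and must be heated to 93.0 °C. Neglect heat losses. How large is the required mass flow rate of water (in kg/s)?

ṁ_c = 795 kg/s

Heat released by hot stream: Q = 15.0 × 14.3 × (299 − 110) = 40540 kJ/s
Energy balance on cold side (adiabatic exchanger): Q = ṁ_c·Cp_c·(T_c,out − T_c,in)
ṁ_c = 40540 / [4.18 × (93.0 − 80.8)] = 794.97 kg/s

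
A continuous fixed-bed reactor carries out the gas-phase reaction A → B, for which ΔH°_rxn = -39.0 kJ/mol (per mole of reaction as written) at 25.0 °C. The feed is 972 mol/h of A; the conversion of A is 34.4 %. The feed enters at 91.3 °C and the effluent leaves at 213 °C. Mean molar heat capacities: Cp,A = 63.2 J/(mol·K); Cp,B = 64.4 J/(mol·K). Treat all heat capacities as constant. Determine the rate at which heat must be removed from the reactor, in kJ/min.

Q_out = 91.5 kJ/min

Extent of reaction ξ = 0.344 × 972 = 334.37 mol/h
Reaction term: ξ·ΔH°_rxn = 334.37 × -39.0 = -13040 kJ/h
Sensible, feed 91.3→25 °C: -4072.8 kJ/h
Outlet flows (mol/h): A 637.63, B 334.37
Sensible, products 25→213 °C: 11624 kJ/h
Q = ΔH = -5488.8 kJ/h = -1.5247 kW
Heat removed = 91.481 kJ/min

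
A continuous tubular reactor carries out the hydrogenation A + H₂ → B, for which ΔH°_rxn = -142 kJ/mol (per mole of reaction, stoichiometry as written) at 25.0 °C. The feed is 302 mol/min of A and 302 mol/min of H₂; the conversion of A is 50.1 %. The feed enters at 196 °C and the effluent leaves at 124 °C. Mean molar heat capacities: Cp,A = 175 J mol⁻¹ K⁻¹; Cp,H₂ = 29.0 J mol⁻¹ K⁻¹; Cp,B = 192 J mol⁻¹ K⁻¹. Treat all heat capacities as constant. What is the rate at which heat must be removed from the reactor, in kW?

Extent of reaction ξ = 0.501 × 302 = 151.3 mol/min
Reaction term: ξ·ΔH°_rxn = 151.3 × -142 = -21485 kJ/min
Sensible, feed 196→25 °C: -10535 kJ/min
Outlet flows (mol/min): A 150.7, H₂ 150.7, B 151.3
Sensible, products 25→124 °C: 5919.4 kJ/min
Q = ΔH = -26100 kJ/min = -435.01 kW
Heat removed = 435.01 kW

Q_out = 435 kW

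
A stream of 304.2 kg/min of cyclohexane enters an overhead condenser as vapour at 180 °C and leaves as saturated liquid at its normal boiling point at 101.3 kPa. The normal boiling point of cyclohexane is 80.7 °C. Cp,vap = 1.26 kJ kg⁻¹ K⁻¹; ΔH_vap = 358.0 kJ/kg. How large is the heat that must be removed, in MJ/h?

Q_c = 8820 MJ/h

vapour 180→80.7 °C: -125.12 kJ/kg
condensation at 80.7 °C: -358 kJ/kg
Δh = -125.12 + -358 = -483.12 kJ/kg
Q = ṁ·Δh = 304.2 kg/min × -483.12 kJ/kg = -146960 kJ/min
|Q| = 2449.4 kW = 8817.9 MJ/h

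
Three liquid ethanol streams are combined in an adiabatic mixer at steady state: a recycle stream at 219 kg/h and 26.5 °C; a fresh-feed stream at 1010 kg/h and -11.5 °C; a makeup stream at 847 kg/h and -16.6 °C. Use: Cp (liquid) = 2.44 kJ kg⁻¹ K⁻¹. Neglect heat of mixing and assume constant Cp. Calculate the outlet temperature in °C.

No heat crosses the boundary, so H_out = H_in.
Σ ṁᵢCp,ᵢTᵢ = 219×2.44×26.5 + 1010×2.44×-11.5 + 847×2.44×-16.6 = -48487
Σ ṁᵢCp,ᵢ = 219×2.44 + 1010×2.44 + 847×2.44 = 5065.4
T_out = -48487 / 5065.4 = -9.5721 °C

T_out = -9.57 °C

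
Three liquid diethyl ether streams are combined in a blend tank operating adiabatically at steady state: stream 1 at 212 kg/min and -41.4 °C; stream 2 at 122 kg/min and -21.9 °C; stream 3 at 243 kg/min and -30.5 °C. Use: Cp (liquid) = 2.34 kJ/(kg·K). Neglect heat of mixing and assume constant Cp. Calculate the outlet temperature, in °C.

T_out = -32.7 °C

No heat crosses the boundary, so H_out = H_in.
Σ ṁᵢCp,ᵢTᵢ = 212×2.34×-41.4 + 122×2.34×-21.9 + 243×2.34×-30.5 = -44133
Σ ṁᵢCp,ᵢ = 212×2.34 + 122×2.34 + 243×2.34 = 1350.2
T_out = -44133 / 1350.2 = -32.686 °C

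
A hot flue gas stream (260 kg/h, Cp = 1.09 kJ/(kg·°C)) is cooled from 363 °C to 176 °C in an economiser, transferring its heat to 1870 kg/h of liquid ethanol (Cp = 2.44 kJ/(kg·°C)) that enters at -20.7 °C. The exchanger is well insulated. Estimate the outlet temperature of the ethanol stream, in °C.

Heat released by hot stream: Q = 260 × 1.09 × (363 − 176) = 52996 kJ/h
Energy balance on cold side (adiabatic exchanger): Q = ṁ_c·Cp_c·(T_c,out − T_c,in)
T_c,out = -20.7 + 52996/(1870 × 2.44) = -9.0852 °C

T_c,out = -9.09 °C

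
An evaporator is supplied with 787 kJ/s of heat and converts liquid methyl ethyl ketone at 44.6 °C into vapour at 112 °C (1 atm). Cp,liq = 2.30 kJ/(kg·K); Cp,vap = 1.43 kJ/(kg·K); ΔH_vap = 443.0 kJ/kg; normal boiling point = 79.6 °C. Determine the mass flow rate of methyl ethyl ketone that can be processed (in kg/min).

ṁ = 82.9 kg/min

Δh = 2.30×(79.6−44.6) + 443.0 + 1.43×(112−79.6) = 569.83 kJ/kg
Q = 787 kJ/s = 787 kJ/s = 47220 kJ/min
ṁ = Q/Δh = 47220 / 569.83 = 82.867 kg/min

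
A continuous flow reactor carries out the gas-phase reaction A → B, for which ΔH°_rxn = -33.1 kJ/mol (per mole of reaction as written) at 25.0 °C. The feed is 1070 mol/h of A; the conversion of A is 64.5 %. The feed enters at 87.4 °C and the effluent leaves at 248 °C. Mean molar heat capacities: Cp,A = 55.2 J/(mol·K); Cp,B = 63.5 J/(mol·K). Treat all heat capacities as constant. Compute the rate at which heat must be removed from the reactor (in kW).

Q_out = 3.36 kW

Extent of reaction ξ = 0.645 × 1070 = 690.15 mol/h
Reaction term: ξ·ΔH°_rxn = 690.15 × -33.1 = -22844 kJ/h
Sensible, feed 87.4→25 °C: -3685.6 kJ/h
Outlet flows (mol/h): A 379.85, B 690.15
Sensible, products 25→248 °C: 14449 kJ/h
Q = ΔH = -12081 kJ/h = -3.3558 kW
Heat removed = 3.3558 kW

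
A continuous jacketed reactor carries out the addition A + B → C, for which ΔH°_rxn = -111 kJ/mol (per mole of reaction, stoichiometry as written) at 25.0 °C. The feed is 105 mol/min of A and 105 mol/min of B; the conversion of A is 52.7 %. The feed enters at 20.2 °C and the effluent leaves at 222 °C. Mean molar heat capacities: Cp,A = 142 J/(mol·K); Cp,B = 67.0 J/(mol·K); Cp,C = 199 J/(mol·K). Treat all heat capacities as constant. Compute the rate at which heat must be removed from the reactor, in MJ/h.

Extent of reaction ξ = 0.527 × 105 = 55.335 mol/min
Reaction term: ξ·ΔH°_rxn = 55.335 × -111 = -6142.2 kJ/min
Sensible, feed 20.2→25 °C: 105.34 kJ/min
Outlet flows (mol/min): A 49.665, B 49.665, C 55.335
Sensible, products 25→222 °C: 4214.2 kJ/min
Q = ΔH = -1822.7 kJ/min = -30.378 kW
Heat removed = 109.36 MJ/h

Q_out = 109 MJ/h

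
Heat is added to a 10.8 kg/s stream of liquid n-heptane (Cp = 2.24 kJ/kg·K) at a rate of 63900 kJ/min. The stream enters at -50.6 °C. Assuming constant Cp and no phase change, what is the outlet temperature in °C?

Q = 63900 kJ/min = 1065 kJ/s
ΔT = Q/(ṁ·Cp) = 1065/(10.8×2.24) = 44.023 K
T_out = -50.6 + 44.023 = -6.5772 °C

T_out = -6.58 °C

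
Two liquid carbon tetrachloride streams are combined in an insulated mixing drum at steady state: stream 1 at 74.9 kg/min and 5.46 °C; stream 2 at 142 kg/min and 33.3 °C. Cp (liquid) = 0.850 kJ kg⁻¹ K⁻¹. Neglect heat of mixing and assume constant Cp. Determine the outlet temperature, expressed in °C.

T_out = 23.7 °C

Adiabatic, steady state ⇒ Σ ṁᵢCp,ᵢ(T_out − Tᵢ) = 0
Σ ṁᵢCp,ᵢTᵢ = 74.9×0.850×5.46 + 142×0.850×33.3 = 4366.9
Σ ṁᵢCp,ᵢ = 74.9×0.850 + 142×0.850 = 184.37
T_out = 4366.9 / 184.37 = 23.686 °C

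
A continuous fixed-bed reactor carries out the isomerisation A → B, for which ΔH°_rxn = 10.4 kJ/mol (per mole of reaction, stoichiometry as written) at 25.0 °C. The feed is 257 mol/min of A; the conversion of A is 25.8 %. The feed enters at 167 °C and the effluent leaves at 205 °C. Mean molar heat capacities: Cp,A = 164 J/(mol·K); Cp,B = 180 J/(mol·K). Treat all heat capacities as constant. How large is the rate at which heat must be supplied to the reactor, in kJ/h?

Extent of reaction ξ = 0.258 × 257 = 66.306 mol/min
Reaction term: ξ·ΔH°_rxn = 66.306 × 10.4 = 689.58 kJ/min
Sensible, feed 167→25 °C: -5985 kJ/min
Outlet flows (mol/min): A 190.69, B 66.306
Sensible, products 25→205 °C: 7777.6 kJ/min
Q = ΔH = 2482.2 kJ/min = 41.369 kW
Heat supplied = 148930 kJ/h

Q_in = 149000 kJ/h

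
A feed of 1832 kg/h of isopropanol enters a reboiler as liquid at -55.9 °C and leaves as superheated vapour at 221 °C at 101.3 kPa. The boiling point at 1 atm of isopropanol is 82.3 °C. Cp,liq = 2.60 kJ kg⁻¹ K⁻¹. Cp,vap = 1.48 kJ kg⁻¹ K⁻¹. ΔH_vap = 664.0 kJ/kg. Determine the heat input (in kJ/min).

liquid -55.9→82.3 °C: 359.32 kJ/kg
vaporisation at 82.3 °C: 664 kJ/kg
vapour 82.3→221 °C: 205.28 kJ/kg
Δh = 359.32 + 664 + 205.28 = 1228.6 kJ/kg
Q = ṁ·Δh = 1832 kg/h × 1228.6 kJ/kg = 2.2508e+06 kJ/h
|Q| = 625.22 kW = 37513 kJ/min

Q = 37500 kJ/min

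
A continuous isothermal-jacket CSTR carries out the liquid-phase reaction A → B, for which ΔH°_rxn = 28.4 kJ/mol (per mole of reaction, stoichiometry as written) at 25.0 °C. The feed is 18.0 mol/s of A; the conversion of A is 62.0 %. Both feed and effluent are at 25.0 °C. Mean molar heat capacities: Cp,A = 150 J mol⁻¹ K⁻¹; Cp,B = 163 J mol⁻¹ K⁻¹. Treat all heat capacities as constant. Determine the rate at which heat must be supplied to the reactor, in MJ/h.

Q_in = 1140 MJ/h

Extent of reaction ξ = 0.620 × 18.0 = 11.16 mol/s
Reaction term: ξ·ΔH°_rxn = 11.16 × 28.4 = 316.94 kJ/s
Q = ΔH = 316.94 kJ/s = 316.94 kW
Heat supplied = 1141 MJ/h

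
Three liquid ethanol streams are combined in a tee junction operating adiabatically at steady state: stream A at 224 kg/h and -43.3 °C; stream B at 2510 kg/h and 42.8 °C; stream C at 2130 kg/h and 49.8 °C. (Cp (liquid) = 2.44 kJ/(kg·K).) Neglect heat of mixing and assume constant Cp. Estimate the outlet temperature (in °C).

Adiabatic, steady state ⇒ Σ ṁᵢCp,ᵢ(T_out − Tᵢ) = 0
T_out = Σ ṁᵢCp,ᵢTᵢ / Σ ṁᵢCp,ᵢ
      = 497280 / 11868 = 41.9 °C

T_out = 41.9 °C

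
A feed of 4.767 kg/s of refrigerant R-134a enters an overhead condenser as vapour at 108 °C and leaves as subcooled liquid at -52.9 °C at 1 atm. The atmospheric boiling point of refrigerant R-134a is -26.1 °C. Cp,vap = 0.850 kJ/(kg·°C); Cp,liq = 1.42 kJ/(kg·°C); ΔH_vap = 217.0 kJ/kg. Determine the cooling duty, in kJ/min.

vapour 108→-26.1 °C: -113.98 kJ/kg
condensation at -26.1 °C: -217 kJ/kg
liquid -26.1→-52.9 °C: -38.056 kJ/kg
Δh = -113.98 + -217 + -38.056 = -369.04 kJ/kg
Q = ṁ·Δh = 4.767 kg/s × -369.04 kJ/kg = -1759.2 kJ/s
|Q| = 1759.2 kW = 105550 kJ/min

Q_c = 106000 kJ/min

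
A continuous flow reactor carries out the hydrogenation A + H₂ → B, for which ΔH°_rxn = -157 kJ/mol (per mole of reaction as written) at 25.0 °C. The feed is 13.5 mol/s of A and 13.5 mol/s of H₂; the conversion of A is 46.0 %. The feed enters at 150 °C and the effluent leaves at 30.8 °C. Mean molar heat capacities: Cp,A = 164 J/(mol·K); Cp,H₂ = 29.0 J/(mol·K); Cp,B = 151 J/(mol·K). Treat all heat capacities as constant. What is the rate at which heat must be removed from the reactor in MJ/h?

Extent of reaction ξ = 0.460 × 13.5 = 6.21 mol/s
Reaction term: ξ·ΔH°_rxn = 6.21 × -157 = -974.97 kJ/s
Sensible, feed 150→25 °C: -325.69 kJ/s
Outlet flows (mol/s): A 7.29, H₂ 7.29, B 6.21
Sensible, products 25→30.8 °C: 13.599 kJ/s
Q = ΔH = -1287.1 kJ/s = -1287.1 kW
Heat removed = 4633.4 MJ/h

Q_out = 4630 MJ/h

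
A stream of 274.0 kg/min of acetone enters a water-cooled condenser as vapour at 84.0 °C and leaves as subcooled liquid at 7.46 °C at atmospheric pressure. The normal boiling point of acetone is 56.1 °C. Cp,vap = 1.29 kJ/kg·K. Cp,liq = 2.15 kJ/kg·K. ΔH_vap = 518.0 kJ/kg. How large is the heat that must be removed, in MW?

vapour 84.0→56.1 °C: -35.991 kJ/kg
condensation at 56.1 °C: -518 kJ/kg
liquid 56.1→7.46 °C: -104.58 kJ/kg
Δh = -35.991 + -518 + -104.58 = -658.57 kJ/kg
Q = ṁ·Δh = 274.0 kg/min × -658.57 kJ/kg = -180450 kJ/min
|Q| = 3007.5 kW = 3.0075 MW

Q_c = 3.01 MW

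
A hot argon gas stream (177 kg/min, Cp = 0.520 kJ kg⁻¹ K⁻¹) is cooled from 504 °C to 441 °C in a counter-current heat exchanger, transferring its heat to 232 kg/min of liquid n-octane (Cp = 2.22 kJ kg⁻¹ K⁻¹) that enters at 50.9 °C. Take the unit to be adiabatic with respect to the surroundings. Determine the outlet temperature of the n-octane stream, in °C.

Heat released by hot stream: Q = 177 × 0.520 × (504 − 441) = 5798.5 kJ/min
Energy balance on cold side (adiabatic exchanger): Q = ṁ_c·Cp_c·(T_c,out − T_c,in)
T_c,out = 50.9 + 5798.5/(232 × 2.22) = 62.158 °C

T_c,out = 62.2 °C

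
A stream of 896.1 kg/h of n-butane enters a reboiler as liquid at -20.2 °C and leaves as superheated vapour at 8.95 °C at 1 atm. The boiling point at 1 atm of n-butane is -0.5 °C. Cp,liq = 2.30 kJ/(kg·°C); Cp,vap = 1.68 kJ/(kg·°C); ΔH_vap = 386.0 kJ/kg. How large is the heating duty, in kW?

Q = 111 kW

liquid -20.2→-0.5 °C: 45.31 kJ/kg
vaporisation at -0.5 °C: 386 kJ/kg
vapour -0.5→8.95 °C: 15.876 kJ/kg
Δh = 45.31 + 386 + 15.876 = 447.19 kJ/kg
Q = ṁ·Δh = 896.1 kg/h × 447.19 kJ/kg = 400720 kJ/h
|Q| = 111.31 kW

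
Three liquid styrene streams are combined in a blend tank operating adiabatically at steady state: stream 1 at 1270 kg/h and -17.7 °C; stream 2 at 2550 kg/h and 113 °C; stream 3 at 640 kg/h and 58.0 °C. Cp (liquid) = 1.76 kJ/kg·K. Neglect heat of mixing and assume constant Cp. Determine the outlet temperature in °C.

T_out = 67.9 °C

Adiabatic, steady state ⇒ Σ ṁᵢCp,ᵢ(T_out − Tᵢ) = 0
Σ ṁᵢCp,ᵢTᵢ = 1270×1.76×-17.7 + 2550×1.76×113 + 640×1.76×58.0 = 532910
Σ ṁᵢCp,ᵢ = 1270×1.76 + 2550×1.76 + 640×1.76 = 7849.6
T_out = 532910 / 7849.6 = 67.89 °C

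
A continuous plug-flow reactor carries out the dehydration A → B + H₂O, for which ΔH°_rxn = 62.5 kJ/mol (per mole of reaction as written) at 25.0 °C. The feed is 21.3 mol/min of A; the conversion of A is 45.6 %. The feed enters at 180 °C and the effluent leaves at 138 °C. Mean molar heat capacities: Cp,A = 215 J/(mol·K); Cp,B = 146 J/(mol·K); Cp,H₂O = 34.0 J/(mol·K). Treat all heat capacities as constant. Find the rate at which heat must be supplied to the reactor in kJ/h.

Q_in = 22600 kJ/h

Extent of reaction ξ = 0.456 × 21.3 = 9.7128 mol/min
Reaction term: ξ·ΔH°_rxn = 9.7128 × 62.5 = 607.05 kJ/min
Sensible, feed 180→25 °C: -709.82 kJ/min
Outlet flows (mol/min): A 11.587, B 9.7128, H₂O 9.7128
Sensible, products 25→138 °C: 479.07 kJ/min
Q = ΔH = 376.3 kJ/min = 6.2716 kW
Heat supplied = 22578 kJ/h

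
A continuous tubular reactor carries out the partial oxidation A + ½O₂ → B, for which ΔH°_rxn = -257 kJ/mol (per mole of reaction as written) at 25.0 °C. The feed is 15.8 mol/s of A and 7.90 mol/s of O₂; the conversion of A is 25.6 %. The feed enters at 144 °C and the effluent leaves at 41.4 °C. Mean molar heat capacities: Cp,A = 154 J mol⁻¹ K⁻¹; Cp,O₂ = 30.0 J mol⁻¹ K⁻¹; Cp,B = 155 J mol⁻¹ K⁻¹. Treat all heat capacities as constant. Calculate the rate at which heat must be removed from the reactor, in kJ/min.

Extent of reaction ξ = 0.256 × 15.8 = 4.0448 mol/s
Reaction term: ξ·ΔH°_rxn = 4.0448 × -257 = -1039.5 kJ/s
Sensible, feed 144→25 °C: -317.75 kJ/s
Outlet flows (mol/s): A 11.755, O₂ 5.8776, B 4.0448
Sensible, products 25→41.4 °C: 42.863 kJ/s
Q = ΔH = -1314.4 kJ/s = -1314.4 kW
Heat removed = 78864 kJ/min

Q_out = 78900 kJ/min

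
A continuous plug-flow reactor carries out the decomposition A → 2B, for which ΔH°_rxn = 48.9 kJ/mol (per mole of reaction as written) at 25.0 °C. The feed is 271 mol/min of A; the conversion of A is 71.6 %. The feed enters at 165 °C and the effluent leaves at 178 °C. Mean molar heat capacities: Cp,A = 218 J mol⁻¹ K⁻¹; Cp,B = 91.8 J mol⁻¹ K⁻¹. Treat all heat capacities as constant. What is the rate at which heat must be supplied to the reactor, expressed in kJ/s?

Extent of reaction ξ = 0.716 × 271 = 194.04 mol/min
Reaction term: ξ·ΔH°_rxn = 194.04 × 48.9 = 9488.4 kJ/min
Sensible, feed 165→25 °C: -8270.9 kJ/min
Outlet flows (mol/min): A 76.964, B 388.07
Sensible, products 25→178 °C: 8017.7 kJ/min
Q = ΔH = 9235.1 kJ/min = 153.92 kW
Heat supplied = 153.92 kJ/s

Q_in = 154 kJ/s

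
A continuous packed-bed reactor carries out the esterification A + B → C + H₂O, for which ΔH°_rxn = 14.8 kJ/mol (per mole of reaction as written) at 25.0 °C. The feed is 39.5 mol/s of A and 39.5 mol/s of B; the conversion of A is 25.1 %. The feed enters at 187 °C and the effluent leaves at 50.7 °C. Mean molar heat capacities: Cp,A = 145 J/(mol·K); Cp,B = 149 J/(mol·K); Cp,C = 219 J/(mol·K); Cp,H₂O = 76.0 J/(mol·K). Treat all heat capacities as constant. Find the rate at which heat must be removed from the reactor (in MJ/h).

Q_out = 5170 MJ/h

Extent of reaction ξ = 0.251 × 39.5 = 9.9145 mol/s
Reaction term: ξ·ΔH°_rxn = 9.9145 × 14.8 = 146.73 kJ/s
Sensible, feed 187→25 °C: -1881.3 kJ/s
Outlet flows (mol/s): A 29.585, B 29.585, C 9.9145, H₂O 9.9145
Sensible, products 25→50.7 °C: 298.71 kJ/s
Q = ΔH = -1435.9 kJ/s = -1435.9 kW
Heat removed = 5169.1 MJ/h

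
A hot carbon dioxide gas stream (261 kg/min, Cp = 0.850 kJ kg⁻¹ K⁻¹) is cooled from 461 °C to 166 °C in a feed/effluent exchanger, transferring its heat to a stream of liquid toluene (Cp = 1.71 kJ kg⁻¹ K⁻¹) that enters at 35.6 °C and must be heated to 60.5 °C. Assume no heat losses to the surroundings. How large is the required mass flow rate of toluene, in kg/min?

Heat released by hot stream: Q = 261 × 0.850 × (461 − 166) = 65446 kJ/min
Energy balance on cold side (adiabatic exchanger): Q = ṁ_c·Cp_c·(T_c,out − T_c,in)
ṁ_c = 65446 / [1.71 × (60.5 − 35.6)] = 1537 kg/min

ṁ_c = 1540 kg/min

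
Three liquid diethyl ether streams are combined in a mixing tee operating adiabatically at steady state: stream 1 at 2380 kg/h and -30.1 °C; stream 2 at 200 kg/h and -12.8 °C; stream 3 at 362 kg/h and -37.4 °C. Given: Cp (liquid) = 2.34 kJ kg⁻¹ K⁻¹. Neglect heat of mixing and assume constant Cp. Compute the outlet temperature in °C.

T_out = -29.8 °C

No heat crosses the boundary, so H_out = H_in.
T_out = Σ ṁᵢCp,ᵢTᵢ / Σ ṁᵢCp,ᵢ
      = -205300 / 6884.3 = -29.822 °C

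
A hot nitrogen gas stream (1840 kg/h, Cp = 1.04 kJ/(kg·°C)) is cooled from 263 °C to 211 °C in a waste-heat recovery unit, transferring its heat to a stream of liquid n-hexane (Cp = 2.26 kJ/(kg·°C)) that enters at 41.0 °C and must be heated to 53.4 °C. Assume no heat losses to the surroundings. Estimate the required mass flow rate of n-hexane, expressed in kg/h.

Heat released by hot stream: Q = 1840 × 1.04 × (263 − 211) = 99507 kJ/h
Energy balance on cold side (adiabatic exchanger): Q = ṁ_c·Cp_c·(T_c,out − T_c,in)
ṁ_c = 99507 / [2.26 × (53.4 − 41.0)] = 3550.8 kg/h

ṁ_c = 3550 kg/h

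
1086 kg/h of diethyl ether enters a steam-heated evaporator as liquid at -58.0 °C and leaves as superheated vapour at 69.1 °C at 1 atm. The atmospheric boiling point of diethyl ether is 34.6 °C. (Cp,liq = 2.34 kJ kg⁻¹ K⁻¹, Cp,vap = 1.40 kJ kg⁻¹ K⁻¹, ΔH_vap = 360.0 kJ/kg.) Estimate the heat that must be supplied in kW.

liquid -58.0→34.6 °C: 216.68 kJ/kg
vaporisation at 34.6 °C: 360 kJ/kg
vapour 34.6→69.1 °C: 48.3 kJ/kg
Δh = 216.68 + 360 + 48.3 = 624.98 kJ/kg
Q = ṁ·Δh = 1086 kg/h × 624.98 kJ/kg = 678730 kJ/h
|Q| = 188.54 kW

Q = 189 kW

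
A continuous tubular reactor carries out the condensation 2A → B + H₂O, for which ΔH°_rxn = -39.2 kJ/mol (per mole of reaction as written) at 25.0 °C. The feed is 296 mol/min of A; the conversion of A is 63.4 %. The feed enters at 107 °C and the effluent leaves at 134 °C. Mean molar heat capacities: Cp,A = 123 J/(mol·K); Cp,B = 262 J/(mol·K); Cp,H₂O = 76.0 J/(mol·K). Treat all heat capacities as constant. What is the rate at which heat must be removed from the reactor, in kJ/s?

Q_out = 29.2 kJ/s

Extent of reaction ξ = 0.634 × 296 / 2 = 93.832 mol/min
Reaction term: ξ·ΔH°_rxn = 93.832 × -39.2 = -3678.2 kJ/min
Sensible, feed 107→25 °C: -2985.5 kJ/min
Outlet flows (mol/min): A 108.34, B 93.832, H₂O 93.832
Sensible, products 25→134 °C: 4909.4 kJ/min
Q = ΔH = -1754.3 kJ/min = -29.238 kW
Heat removed = 29.238 kJ/s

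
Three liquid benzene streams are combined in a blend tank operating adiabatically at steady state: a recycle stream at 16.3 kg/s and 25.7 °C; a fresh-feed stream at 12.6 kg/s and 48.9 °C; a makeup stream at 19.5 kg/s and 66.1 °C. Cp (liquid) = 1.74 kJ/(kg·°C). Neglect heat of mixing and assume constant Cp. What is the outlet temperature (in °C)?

T_out = 48.0 °C

No heat crosses the boundary, so H_out = H_in.
T_out = Σ ṁᵢCp,ᵢTᵢ / Σ ṁᵢCp,ᵢ
      = 4043.8 / 84.216 = 48.017 °C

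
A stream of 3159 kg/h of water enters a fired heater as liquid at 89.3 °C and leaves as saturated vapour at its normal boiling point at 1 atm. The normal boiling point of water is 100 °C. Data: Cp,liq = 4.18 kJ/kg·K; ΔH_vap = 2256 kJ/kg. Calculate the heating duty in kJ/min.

Q = 121000 kJ/min

liquid 89.3→100 °C: 44.726 kJ/kg
vaporisation at 100 °C: 2256 kJ/kg
Δh = 44.726 + 2256 = 2300.7 kJ/kg
Q = ṁ·Δh = 3159 kg/h × 2300.7 kJ/kg = 7.268e+06 kJ/h
|Q| = 2018.9 kW = 121130 kJ/min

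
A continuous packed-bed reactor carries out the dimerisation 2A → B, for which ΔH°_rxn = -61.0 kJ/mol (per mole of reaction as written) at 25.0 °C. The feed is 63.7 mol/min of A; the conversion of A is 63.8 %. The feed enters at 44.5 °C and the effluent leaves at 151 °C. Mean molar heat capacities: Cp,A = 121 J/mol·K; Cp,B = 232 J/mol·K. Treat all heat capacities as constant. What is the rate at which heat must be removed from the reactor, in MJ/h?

Extent of reaction ξ = 0.638 × 63.7 / 2 = 20.32 mol/min
Reaction term: ξ·ΔH°_rxn = 20.32 × -61.0 = -1239.5 kJ/min
Sensible, feed 44.5→25 °C: -150.3 kJ/min
Outlet flows (mol/min): A 23.059, B 20.32
Sensible, products 25→151 °C: 945.57 kJ/min
Q = ΔH = -444.27 kJ/min = -7.4045 kW
Heat removed = 26.656 MJ/h

Q_out = 26.7 MJ/h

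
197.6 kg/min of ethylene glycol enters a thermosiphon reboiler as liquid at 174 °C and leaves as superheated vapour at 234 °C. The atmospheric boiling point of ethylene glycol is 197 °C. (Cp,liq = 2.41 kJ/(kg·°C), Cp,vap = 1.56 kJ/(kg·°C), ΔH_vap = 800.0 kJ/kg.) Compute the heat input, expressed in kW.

liquid 174→197 °C: 55.43 kJ/kg
vaporisation at 197 °C: 800 kJ/kg
vapour 197→234 °C: 57.72 kJ/kg
Δh = 55.43 + 800 + 57.72 = 913.15 kJ/kg
Q = ṁ·Δh = 197.6 kg/min × 913.15 kJ/kg = 180440 kJ/min
|Q| = 3007.3 kW

Q = 3010 kW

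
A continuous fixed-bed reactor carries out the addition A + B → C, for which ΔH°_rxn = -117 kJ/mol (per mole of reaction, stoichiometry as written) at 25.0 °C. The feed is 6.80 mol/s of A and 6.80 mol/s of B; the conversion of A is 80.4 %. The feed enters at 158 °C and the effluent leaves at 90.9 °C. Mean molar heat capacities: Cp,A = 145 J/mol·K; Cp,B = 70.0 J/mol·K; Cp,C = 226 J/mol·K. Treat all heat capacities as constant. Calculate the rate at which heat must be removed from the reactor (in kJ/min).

Q_out = 44000 kJ/min

Extent of reaction ξ = 0.804 × 6.80 = 5.4672 mol/s
Reaction term: ξ·ΔH°_rxn = 5.4672 × -117 = -639.66 kJ/s
Sensible, feed 158→25 °C: -194.45 kJ/s
Outlet flows (mol/s): A 1.3328, B 1.3328, C 5.4672
Sensible, products 25→90.9 °C: 100.31 kJ/s
Q = ΔH = -733.8 kJ/s = -733.8 kW
Heat removed = 44028 kJ/min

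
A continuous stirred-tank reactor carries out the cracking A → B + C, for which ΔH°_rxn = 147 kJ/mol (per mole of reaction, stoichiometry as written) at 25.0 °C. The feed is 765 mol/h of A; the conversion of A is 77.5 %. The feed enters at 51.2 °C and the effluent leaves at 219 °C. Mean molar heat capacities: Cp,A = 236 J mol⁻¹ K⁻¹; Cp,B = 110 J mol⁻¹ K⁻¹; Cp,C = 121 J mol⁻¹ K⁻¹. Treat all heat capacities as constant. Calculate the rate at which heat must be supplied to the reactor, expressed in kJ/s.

Q_in = 32.5 kJ/s

Extent of reaction ξ = 0.775 × 765 = 592.88 mol/h
Reaction term: ξ·ΔH°_rxn = 592.88 × 147 = 87153 kJ/h
Sensible, feed 51.2→25 °C: -4730.1 kJ/h
Outlet flows (mol/h): A 172.12, B 592.88, C 592.88
Sensible, products 25→219 °C: 34450 kJ/h
Q = ΔH = 116870 kJ/h = 32.464 kW
Heat supplied = 32.464 kJ/s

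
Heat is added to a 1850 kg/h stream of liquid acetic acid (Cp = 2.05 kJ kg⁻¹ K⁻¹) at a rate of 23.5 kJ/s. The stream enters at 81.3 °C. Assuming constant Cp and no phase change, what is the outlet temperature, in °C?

Q = 23.5 kJ/s = 84600 kJ/h
ΔT = Q/(ṁ·Cp) = 84600/(1850×2.05) = 22.307 K
T_out = 81.3 + 22.307 = 103.61 °C

T_out = 104 °C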